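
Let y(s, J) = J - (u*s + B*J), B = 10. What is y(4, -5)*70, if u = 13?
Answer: -490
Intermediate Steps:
y(s, J) = -13*s - 9*J (y(s, J) = J - (13*s + 10*J) = J - (10*J + 13*s) = J + (-13*s - 10*J) = -13*s - 9*J)
y(4, -5)*70 = (-13*4 - 9*(-5))*70 = (-52 + 45)*70 = -7*70 = -490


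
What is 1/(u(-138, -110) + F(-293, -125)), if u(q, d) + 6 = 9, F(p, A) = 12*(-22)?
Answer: -1/261 ≈ -0.0038314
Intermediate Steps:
F(p, A) = -264
u(q, d) = 3 (u(q, d) = -6 + 9 = 3)
1/(u(-138, -110) + F(-293, -125)) = 1/(3 - 264) = 1/(-261) = -1/261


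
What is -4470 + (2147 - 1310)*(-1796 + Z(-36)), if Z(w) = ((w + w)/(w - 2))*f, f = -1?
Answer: -28676850/19 ≈ -1.5093e+6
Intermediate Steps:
Z(w) = -2*w/(-2 + w) (Z(w) = ((w + w)/(w - 2))*(-1) = ((2*w)/(-2 + w))*(-1) = (2*w/(-2 + w))*(-1) = -2*w/(-2 + w))
-4470 + (2147 - 1310)*(-1796 + Z(-36)) = -4470 + (2147 - 1310)*(-1796 - 2*(-36)/(-2 - 36)) = -4470 + 837*(-1796 - 2*(-36)/(-38)) = -4470 + 837*(-1796 - 2*(-36)*(-1/38)) = -4470 + 837*(-1796 - 36/19) = -4470 + 837*(-34160/19) = -4470 - 28591920/19 = -28676850/19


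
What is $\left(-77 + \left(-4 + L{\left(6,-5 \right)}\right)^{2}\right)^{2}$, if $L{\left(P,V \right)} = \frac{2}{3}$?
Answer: $\frac{351649}{81} \approx 4341.3$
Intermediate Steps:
$L{\left(P,V \right)} = \frac{2}{3}$ ($L{\left(P,V \right)} = 2 \cdot \frac{1}{3} = \frac{2}{3}$)
$\left(-77 + \left(-4 + L{\left(6,-5 \right)}\right)^{2}\right)^{2} = \left(-77 + \left(-4 + \frac{2}{3}\right)^{2}\right)^{2} = \left(-77 + \left(- \frac{10}{3}\right)^{2}\right)^{2} = \left(-77 + \frac{100}{9}\right)^{2} = \left(- \frac{593}{9}\right)^{2} = \frac{351649}{81}$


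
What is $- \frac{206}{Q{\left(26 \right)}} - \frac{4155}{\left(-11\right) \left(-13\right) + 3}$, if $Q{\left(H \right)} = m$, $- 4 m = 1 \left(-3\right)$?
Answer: $- \frac{132769}{438} \approx -303.13$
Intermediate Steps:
$m = \frac{3}{4}$ ($m = - \frac{1 \left(-3\right)}{4} = \left(- \frac{1}{4}\right) \left(-3\right) = \frac{3}{4} \approx 0.75$)
$Q{\left(H \right)} = \frac{3}{4}$
$- \frac{206}{Q{\left(26 \right)}} - \frac{4155}{\left(-11\right) \left(-13\right) + 3} = - \frac{206}{\frac{3}{4}} - \frac{4155}{\left(-11\right) \left(-13\right) + 3} = \left(-206\right) \frac{4}{3} - \frac{4155}{143 + 3} = - \frac{824}{3} - \frac{4155}{146} = - \frac{132769}{438}$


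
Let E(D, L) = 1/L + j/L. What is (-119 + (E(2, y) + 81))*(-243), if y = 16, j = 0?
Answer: 147501/16 ≈ 9218.8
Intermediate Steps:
E(D, L) = 1/L (E(D, L) = 1/L + 0/L = 1/L + 0 = 1/L)
(-119 + (E(2, y) + 81))*(-243) = (-119 + (1/16 + 81))*(-243) = (-119 + 1297/16)*(-243) = -607/16*(-243) = 147501/16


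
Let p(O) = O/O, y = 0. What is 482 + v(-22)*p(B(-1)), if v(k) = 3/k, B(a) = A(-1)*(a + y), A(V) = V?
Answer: 10601/22 ≈ 481.86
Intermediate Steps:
B(a) = -a (B(a) = -(a + 0) = -a)
p(O) = 1
482 + v(-22)*p(B(-1)) = 482 + (3/(-22))*1 = 482 + (3*(-1/22))*1 = 482 - 3/22*1 = 482 - 3/22 = 10601/22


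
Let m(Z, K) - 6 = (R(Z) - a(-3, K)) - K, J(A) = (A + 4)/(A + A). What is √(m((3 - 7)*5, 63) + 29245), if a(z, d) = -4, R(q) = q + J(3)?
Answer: √1050234/6 ≈ 170.80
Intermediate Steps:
J(A) = (4 + A)/(2*A) (J(A) = (4 + A)/((2*A)) = (4 + A)*(1/(2*A)) = (4 + A)/(2*A))
R(q) = 7/6 + q (R(q) = q + (½)*(4 + 3)/3 = q + (½)*(⅓)*7 = q + 7/6 = 7/6 + q)
m(Z, K) = 67/6 + Z - K (m(Z, K) = 6 + (((7/6 + Z) - 1*(-4)) - K) = 6 + (((7/6 + Z) + 4) - K) = 6 + ((31/6 + Z) - K) = 6 + (31/6 + Z - K) = 67/6 + Z - K)
√(m((3 - 7)*5, 63) + 29245) = √((67/6 + (3 - 7)*5 - 1*63) + 29245) = √((67/6 - 4*5 - 63) + 29245) = √((67/6 - 20 - 63) + 29245) = √(-431/6 + 29245) = √(175039/6) = √1050234/6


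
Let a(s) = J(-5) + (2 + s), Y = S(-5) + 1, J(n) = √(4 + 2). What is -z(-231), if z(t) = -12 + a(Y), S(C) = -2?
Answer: 11 - √6 ≈ 8.5505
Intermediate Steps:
J(n) = √6
Y = -1 (Y = -2 + 1 = -1)
a(s) = 2 + s + √6 (a(s) = √6 + (2 + s) = 2 + s + √6)
z(t) = -11 + √6 (z(t) = -12 + (2 - 1 + √6) = -12 + (1 + √6) = -11 + √6)
-z(-231) = -(-11 + √6) = 11 - √6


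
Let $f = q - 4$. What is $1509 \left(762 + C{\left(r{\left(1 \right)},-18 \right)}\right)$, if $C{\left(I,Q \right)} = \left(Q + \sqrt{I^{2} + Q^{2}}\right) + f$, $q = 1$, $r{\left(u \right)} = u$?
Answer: $1118169 + 7545 \sqrt{13} \approx 1.1454 \cdot 10^{6}$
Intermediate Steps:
$f = -3$ ($f = 1 - 4 = -3$)
$C{\left(I,Q \right)} = -3 + Q + \sqrt{I^{2} + Q^{2}}$ ($C{\left(I,Q \right)} = \left(Q + \sqrt{I^{2} + Q^{2}}\right) - 3 = -3 + Q + \sqrt{I^{2} + Q^{2}}$)
$1509 \left(762 + C{\left(r{\left(1 \right)},-18 \right)}\right) = 1509 \left(762 - \left(21 - \sqrt{1^{2} + \left(-18\right)^{2}}\right)\right) = 1509 \left(762 - \left(21 - \sqrt{1 + 324}\right)\right) = 1509 \left(762 - \left(21 - 5 \sqrt{13}\right)\right) = 1509 \left(741 + 5 \sqrt{13}\right) = 1118169 + 7545 \sqrt{13}$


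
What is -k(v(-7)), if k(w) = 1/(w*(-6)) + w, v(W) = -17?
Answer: 1733/102 ≈ 16.990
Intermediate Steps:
k(w) = w - 1/(6*w) (k(w) = 1/(-6*w) + w = -1/(6*w) + w = w - 1/(6*w))
-k(v(-7)) = -(-17 - 1/6/(-17)) = -(-17 - 1/6*(-1/17)) = -(-17 + 1/102) = -1*(-1733/102) = 1733/102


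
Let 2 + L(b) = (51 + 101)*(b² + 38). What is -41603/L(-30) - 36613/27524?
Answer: -3182571417/1962103388 ≈ -1.6220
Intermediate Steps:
L(b) = 5774 + 152*b² (L(b) = -2 + (51 + 101)*(b² + 38) = -2 + 152*(38 + b²) = -2 + (5776 + 152*b²) = 5774 + 152*b²)
-41603/L(-30) - 36613/27524 = -41603/(5774 + 152*(-30)²) - 36613/27524 = -41603/(5774 + 152*900) - 36613*1/27524 = -41603/(5774 + 136800) - 36613/27524 = -41603/142574 - 36613/27524 = -3182571417/1962103388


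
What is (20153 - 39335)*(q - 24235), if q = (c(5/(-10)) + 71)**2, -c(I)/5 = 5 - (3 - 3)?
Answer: 424286658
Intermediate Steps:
c(I) = -25 (c(I) = -5*(5 - (3 - 3)) = -5*(5 - 1*0) = -5*(5 + 0) = -5*5 = -25)
q = 2116 (q = (-25 + 71)**2 = 46**2 = 2116)
(20153 - 39335)*(q - 24235) = (20153 - 39335)*(2116 - 24235) = -19182*(-22119) = 424286658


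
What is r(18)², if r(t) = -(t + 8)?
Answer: 676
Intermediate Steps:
r(t) = -8 - t (r(t) = -(8 + t) = -8 - t)
r(18)² = (-8 - 1*18)² = (-8 - 18)² = (-26)² = 676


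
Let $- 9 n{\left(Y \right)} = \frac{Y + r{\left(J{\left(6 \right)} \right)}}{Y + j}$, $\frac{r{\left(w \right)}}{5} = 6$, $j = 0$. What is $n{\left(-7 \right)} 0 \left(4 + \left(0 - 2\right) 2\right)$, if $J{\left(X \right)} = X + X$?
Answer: $0$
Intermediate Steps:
$J{\left(X \right)} = 2 X$
$r{\left(w \right)} = 30$ ($r{\left(w \right)} = 5 \cdot 6 = 30$)
$n{\left(Y \right)} = - \frac{30 + Y}{9 Y}$ ($n{\left(Y \right)} = - \frac{\left(Y + 30\right) \frac{1}{Y + 0}}{9} = - \frac{\left(30 + Y\right) \frac{1}{Y}}{9} = - \frac{\frac{1}{Y} \left(30 + Y\right)}{9} = - \frac{30 + Y}{9 Y}$)
$n{\left(-7 \right)} 0 \left(4 + \left(0 - 2\right) 2\right) = \frac{-30 - -7}{9 \left(-7\right)} 0 \left(4 + \left(0 - 2\right) 2\right) = \frac{1}{9} \left(- \frac{1}{7}\right) \left(-30 + 7\right) 0 \left(4 - 4\right) = \frac{1}{9} \left(- \frac{1}{7}\right) \left(-23\right) 0 \left(4 - 4\right) = \frac{23}{63} \cdot 0 \cdot 0 = 0 \cdot 0 = 0$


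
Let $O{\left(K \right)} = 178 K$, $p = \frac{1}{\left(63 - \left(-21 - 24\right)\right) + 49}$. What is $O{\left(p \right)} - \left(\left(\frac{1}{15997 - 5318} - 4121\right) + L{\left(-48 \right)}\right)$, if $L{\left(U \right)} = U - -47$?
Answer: $\frac{6912858271}{1676603} \approx 4123.1$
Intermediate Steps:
$p = \frac{1}{157}$ ($p = \frac{1}{\left(63 - -45\right) + 49} = \frac{1}{\left(63 + 45\right) + 49} = \frac{1}{108 + 49} = \frac{1}{157} \approx 0.0063694$)
$L{\left(U \right)} = 47 + U$ ($L{\left(U \right)} = U + 47 = 47 + U$)
$O{\left(p \right)} - \left(\left(\frac{1}{15997 - 5318} - 4121\right) + L{\left(-48 \right)}\right) = 178 \cdot \frac{1}{157} - \left(\left(\frac{1}{15997 - 5318} - 4121\right) + \left(47 - 48\right)\right) = \frac{178}{157} - \left(\left(\frac{1}{10679} - 4121\right) - 1\right) = \frac{178}{157} - \left(- \frac{44008158}{10679} - 1\right) = \frac{178}{157} - - \frac{44018837}{10679} = \frac{178}{157} + \frac{44018837}{10679} = \frac{6912858271}{1676603}$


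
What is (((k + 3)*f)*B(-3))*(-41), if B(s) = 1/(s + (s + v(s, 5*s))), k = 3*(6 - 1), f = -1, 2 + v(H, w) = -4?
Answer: -123/2 ≈ -61.500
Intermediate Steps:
v(H, w) = -6 (v(H, w) = -2 - 4 = -6)
k = 15 (k = 3*5 = 15)
B(s) = 1/(-6 + 2*s) (B(s) = 1/(s + (s - 6)) = 1/(s + (-6 + s)) = 1/(-6 + 2*s))
(((k + 3)*f)*B(-3))*(-41) = (((15 + 3)*(-1))*(1/(2*(-3 - 3))))*(-41) = ((18*(-1))*((½)/(-6)))*(-41) = -9*(-1)/6*(-41) = -18*(-1/12)*(-41) = (3/2)*(-41) = -123/2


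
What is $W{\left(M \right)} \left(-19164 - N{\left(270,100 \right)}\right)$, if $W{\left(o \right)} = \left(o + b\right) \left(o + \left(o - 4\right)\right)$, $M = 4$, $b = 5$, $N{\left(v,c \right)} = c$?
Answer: $-693504$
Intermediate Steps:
$W{\left(o \right)} = \left(-4 + 2 o\right) \left(5 + o\right)$ ($W{\left(o \right)} = \left(o + 5\right) \left(o + \left(o - 4\right)\right) = \left(5 + o\right) \left(o + \left(-4 + o\right)\right) = \left(5 + o\right) \left(-4 + 2 o\right) = \left(-4 + 2 o\right) \left(5 + o\right)$)
$W{\left(M \right)} \left(-19164 - N{\left(270,100 \right)}\right) = \left(-20 + 2 \cdot 4^{2} + 6 \cdot 4\right) \left(-19164 - 100\right) = \left(-20 + 2 \cdot 16 + 24\right) \left(-19164 - 100\right) = \left(-20 + 32 + 24\right) \left(-19264\right) = 36 \left(-19264\right) = -693504$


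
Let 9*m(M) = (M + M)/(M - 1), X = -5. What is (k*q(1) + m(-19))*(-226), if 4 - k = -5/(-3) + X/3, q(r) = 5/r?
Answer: -205547/45 ≈ -4567.7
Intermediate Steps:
m(M) = 2*M/(9*(-1 + M)) (m(M) = ((M + M)/(M - 1))/9 = ((2*M)/(-1 + M))/9 = (2*M/(-1 + M))/9 = 2*M/(9*(-1 + M)))
k = 4 (k = 4 - (-5/(-3) - 5/3) = 4 - (-5*(-1/3) - 5*1/3) = 4 - (5/3 - 5/3) = 4 - 1*0 = 4 + 0 = 4)
(k*q(1) + m(-19))*(-226) = (4*(5/1) + (2/9)*(-19)/(-1 - 19))*(-226) = (4*(5*1) + (2/9)*(-19)/(-20))*(-226) = (4*5 + (2/9)*(-19)*(-1/20))*(-226) = (20 + 19/90)*(-226) = (1819/90)*(-226) = -205547/45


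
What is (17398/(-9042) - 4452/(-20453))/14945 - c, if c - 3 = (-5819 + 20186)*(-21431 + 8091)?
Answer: 52971144319780972258/276386890857 ≈ 1.9166e+8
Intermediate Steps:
c = -191655777 (c = 3 + (-5819 + 20186)*(-21431 + 8091) = 3 + 14367*(-13340) = 3 - 191655780 = -191655777)
(17398/(-9042) - 4452/(-20453))/14945 - c = (17398/(-9042) - 4452/(-20453))/14945 - 1*(-191655777) = (17398*(-1/9042) - 4452*(-1/20453))*(1/14945) + 191655777 = (-8699/4521 + 4452/20453)*(1/14945) + 191655777 = -157793155/92468013*1/14945 + 191655777 = -31558631/276386890857 + 191655777 = 52971144319780972258/276386890857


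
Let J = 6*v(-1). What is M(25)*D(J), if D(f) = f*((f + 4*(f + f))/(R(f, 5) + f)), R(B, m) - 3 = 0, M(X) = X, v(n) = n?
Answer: -2700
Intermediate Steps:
R(B, m) = 3 (R(B, m) = 3 + 0 = 3)
J = -6 (J = 6*(-1) = -6)
D(f) = 9*f²/(3 + f) (D(f) = f*((f + 4*(f + f))/(3 + f)) = f*((f + 4*(2*f))/(3 + f)) = f*((f + 8*f)/(3 + f)) = f*((9*f)/(3 + f)) = f*(9*f/(3 + f)) = 9*f²/(3 + f))
M(25)*D(J) = 25*(9*(-6)²/(3 - 6)) = 25*(9*36/(-3)) = 25*(9*36*(-⅓)) = 25*(-108) = -2700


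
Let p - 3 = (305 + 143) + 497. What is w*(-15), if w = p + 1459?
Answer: -36105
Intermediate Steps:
p = 948 (p = 3 + ((305 + 143) + 497) = 3 + (448 + 497) = 3 + 945 = 948)
w = 2407 (w = 948 + 1459 = 2407)
w*(-15) = 2407*(-15) = -36105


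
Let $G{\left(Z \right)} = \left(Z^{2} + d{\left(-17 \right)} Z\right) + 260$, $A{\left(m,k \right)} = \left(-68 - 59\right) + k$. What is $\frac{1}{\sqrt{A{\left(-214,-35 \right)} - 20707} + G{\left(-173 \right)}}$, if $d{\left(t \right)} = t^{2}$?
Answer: $- \frac{19808}{392377733} - \frac{i \sqrt{20869}}{392377733} \approx -5.0482 \cdot 10^{-5} - 3.6817 \cdot 10^{-7} i$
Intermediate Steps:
$A{\left(m,k \right)} = -127 + k$
$G{\left(Z \right)} = 260 + Z^{2} + 289 Z$ ($G{\left(Z \right)} = \left(Z^{2} + \left(-17\right)^{2} Z\right) + 260 = \left(Z^{2} + 289 Z\right) + 260 = 260 + Z^{2} + 289 Z$)
$\frac{1}{\sqrt{A{\left(-214,-35 \right)} - 20707} + G{\left(-173 \right)}} = \frac{1}{\sqrt{\left(-127 - 35\right) - 20707} + \left(260 + \left(-173\right)^{2} + 289 \left(-173\right)\right)} = \frac{1}{\sqrt{-162 - 20707} + \left(260 + 29929 - 49997\right)} = \frac{1}{\sqrt{-20869} - 19808} = \frac{1}{i \sqrt{20869} - 19808} = \frac{1}{-19808 + i \sqrt{20869}}$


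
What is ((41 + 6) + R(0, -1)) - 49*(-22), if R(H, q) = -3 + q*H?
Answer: 1122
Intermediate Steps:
R(H, q) = -3 + H*q
((41 + 6) + R(0, -1)) - 49*(-22) = ((41 + 6) + (-3 + 0*(-1))) - 49*(-22) = (47 + (-3 + 0)) + 1078 = (47 - 3) + 1078 = 44 + 1078 = 1122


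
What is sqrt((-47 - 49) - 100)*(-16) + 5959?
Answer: 5959 - 224*I ≈ 5959.0 - 224.0*I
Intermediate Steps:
sqrt((-47 - 49) - 100)*(-16) + 5959 = sqrt(-96 - 100)*(-16) + 5959 = sqrt(-196)*(-16) + 5959 = (14*I)*(-16) + 5959 = -224*I + 5959 = 5959 - 224*I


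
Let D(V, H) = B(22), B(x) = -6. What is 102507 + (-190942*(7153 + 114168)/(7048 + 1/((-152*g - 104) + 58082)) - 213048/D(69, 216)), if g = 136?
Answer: -827915071022557/262932689 ≈ -3.1488e+6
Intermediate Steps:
D(V, H) = -6
102507 + (-190942*(7153 + 114168)/(7048 + 1/((-152*g - 104) + 58082)) - 213048/D(69, 216)) = 102507 + (-190942*(7153 + 114168)/(7048 + 1/((-152*136 - 104) + 58082)) - 213048/(-6)) = 102507 + (-190942*121321/(7048 + 1/((-20672 - 104) + 58082)) - 213048*(-1/6)) = 102507 + (-190942*121321/(7048 + 1/(-20776 + 58082)) + 35508) = 102507 + (-190942*121321/(7048 + 1/37306) + 35508) = 102507 + (-190942/((262932689/37306)*(1/121321)) + 35508) = 102507 + (-190942/262932689/4526001226 + 35508) = 102507 + (-190942*4526001226/262932689 + 35508) = 102507 + (-864203726094892/262932689 + 35508) = 102507 - 854867512173880/262932689 = -827915071022557/262932689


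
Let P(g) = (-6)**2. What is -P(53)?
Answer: -36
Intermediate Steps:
P(g) = 36
-P(53) = -1*36 = -36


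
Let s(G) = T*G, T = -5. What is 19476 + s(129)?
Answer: 18831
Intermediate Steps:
s(G) = -5*G
19476 + s(129) = 19476 - 5*129 = 19476 - 645 = 18831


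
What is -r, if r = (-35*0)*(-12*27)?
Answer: 0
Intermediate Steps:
r = 0 (r = 0*(-324) = 0)
-r = -1*0 = 0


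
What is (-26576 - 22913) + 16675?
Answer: -32814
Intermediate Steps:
(-26576 - 22913) + 16675 = -49489 + 16675 = -32814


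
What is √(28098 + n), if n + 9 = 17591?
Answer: 4*√2855 ≈ 213.73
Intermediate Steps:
n = 17582 (n = -9 + 17591 = 17582)
√(28098 + n) = √(28098 + 17582) = √45680 = 4*√2855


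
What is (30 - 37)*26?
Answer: -182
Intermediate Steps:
(30 - 37)*26 = -7*26 = -182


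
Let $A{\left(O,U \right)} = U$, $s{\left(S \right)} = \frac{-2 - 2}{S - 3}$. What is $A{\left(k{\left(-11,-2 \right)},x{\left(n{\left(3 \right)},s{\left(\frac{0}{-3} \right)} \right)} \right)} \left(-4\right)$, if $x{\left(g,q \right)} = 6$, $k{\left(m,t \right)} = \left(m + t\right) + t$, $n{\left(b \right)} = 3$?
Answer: $-24$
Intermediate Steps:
$k{\left(m,t \right)} = m + 2 t$
$s{\left(S \right)} = - \frac{4}{-3 + S}$
$A{\left(k{\left(-11,-2 \right)},x{\left(n{\left(3 \right)},s{\left(\frac{0}{-3} \right)} \right)} \right)} \left(-4\right) = 6 \left(-4\right) = -24$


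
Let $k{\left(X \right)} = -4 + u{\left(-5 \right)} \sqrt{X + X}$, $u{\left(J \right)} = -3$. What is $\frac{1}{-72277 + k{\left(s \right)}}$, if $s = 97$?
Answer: $- \frac{72281}{5224541215} + \frac{3 \sqrt{194}}{5224541215} \approx -1.3827 \cdot 10^{-5}$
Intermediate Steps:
$k{\left(X \right)} = -4 - 3 \sqrt{2} \sqrt{X}$ ($k{\left(X \right)} = -4 - 3 \sqrt{X + X} = -4 - 3 \sqrt{2 X} = -4 - 3 \sqrt{2} \sqrt{X}$)
$\frac{1}{-72277 + k{\left(s \right)}} = \frac{1}{-72277 - \left(4 + 3 \sqrt{2} \sqrt{97}\right)} = \frac{1}{-72277 - \left(4 + 3 \sqrt{194}\right)} = \frac{1}{-72281 - 3 \sqrt{194}}$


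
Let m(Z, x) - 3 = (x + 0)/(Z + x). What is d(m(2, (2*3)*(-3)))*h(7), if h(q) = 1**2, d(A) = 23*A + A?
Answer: 99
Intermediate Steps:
m(Z, x) = 3 + x/(Z + x) (m(Z, x) = 3 + (x + 0)/(Z + x) = 3 + x/(Z + x))
d(A) = 24*A
h(q) = 1
d(m(2, (2*3)*(-3)))*h(7) = (24*((3*2 + 4*((2*3)*(-3)))/(2 + (2*3)*(-3))))*1 = (24*((6 + 4*(6*(-3)))/(2 + 6*(-3))))*1 = (24*((6 + 4*(-18))/(2 - 18)))*1 = (24*((6 - 72)/(-16)))*1 = (24*(-1/16*(-66)))*1 = (24*(33/8))*1 = 99*1 = 99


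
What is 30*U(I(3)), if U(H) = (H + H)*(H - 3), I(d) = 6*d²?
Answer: 165240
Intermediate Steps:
U(H) = 2*H*(-3 + H) (U(H) = (2*H)*(-3 + H) = 2*H*(-3 + H))
30*U(I(3)) = 30*(2*(6*3²)*(-3 + 6*3²)) = 30*(2*(6*9)*(-3 + 6*9)) = 30*(2*54*(-3 + 54)) = 30*(2*54*51) = 30*5508 = 165240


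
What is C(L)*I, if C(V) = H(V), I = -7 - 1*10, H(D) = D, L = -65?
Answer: 1105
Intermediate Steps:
I = -17 (I = -7 - 10 = -17)
C(V) = V
C(L)*I = -65*(-17) = 1105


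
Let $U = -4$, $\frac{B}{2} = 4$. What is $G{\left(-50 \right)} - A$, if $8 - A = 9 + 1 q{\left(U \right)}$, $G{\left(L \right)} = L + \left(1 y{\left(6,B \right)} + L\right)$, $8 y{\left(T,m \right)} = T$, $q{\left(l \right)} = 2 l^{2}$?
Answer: $- \frac{265}{4} \approx -66.25$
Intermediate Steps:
$B = 8$ ($B = 2 \cdot 4 = 8$)
$y{\left(T,m \right)} = \frac{T}{8}$
$G{\left(L \right)} = \frac{3}{4} + 2 L$ ($G{\left(L \right)} = L + \left(1 \cdot \frac{1}{8} \cdot 6 + L\right) = L + \left(1 \cdot \frac{3}{4} + L\right) = L + \left(\frac{3}{4} + L\right) = \frac{3}{4} + 2 L$)
$A = -33$ ($A = 8 - \left(9 + 1 \cdot 2 \left(-4\right)^{2}\right) = 8 - \left(9 + 1 \cdot 2 \cdot 16\right) = 8 - \left(9 + 1 \cdot 32\right) = 8 - \left(9 + 32\right) = 8 - 41 = -33$)
$G{\left(-50 \right)} - A = \left(\frac{3}{4} + 2 \left(-50\right)\right) - -33 = \left(\frac{3}{4} - 100\right) + 33 = - \frac{397}{4} + 33 = - \frac{265}{4}$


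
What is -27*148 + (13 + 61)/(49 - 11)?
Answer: -75887/19 ≈ -3994.1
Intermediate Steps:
-27*148 + (13 + 61)/(49 - 11) = -3996 + 74/38 = -3996 + 74*(1/38) = -3996 + 37/19 = -75887/19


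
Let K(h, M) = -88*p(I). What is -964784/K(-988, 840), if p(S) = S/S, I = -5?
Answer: 120598/11 ≈ 10963.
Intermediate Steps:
p(S) = 1
K(h, M) = -88 (K(h, M) = -88*1 = -88)
-964784/K(-988, 840) = -964784/(-88) = -964784*(-1/88) = 120598/11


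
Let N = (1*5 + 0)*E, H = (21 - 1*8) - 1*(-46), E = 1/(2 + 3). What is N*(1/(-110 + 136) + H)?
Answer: 1535/26 ≈ 59.038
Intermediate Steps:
E = ⅕ (E = 1/5 = ⅕ ≈ 0.20000)
H = 59 (H = (21 - 8) + 46 = 13 + 46 = 59)
N = 1 (N = (1*5 + 0)*(⅕) = (5 + 0)*(⅕) = 5*(⅕) = 1)
N*(1/(-110 + 136) + H) = 1*(1/(-110 + 136) + 59) = 1*(1/26 + 59) = 1*(1535/26) = 1535/26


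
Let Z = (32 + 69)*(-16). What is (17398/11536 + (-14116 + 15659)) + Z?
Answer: -412365/5768 ≈ -71.492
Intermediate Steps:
Z = -1616 (Z = 101*(-16) = -1616)
(17398/11536 + (-14116 + 15659)) + Z = (17398/11536 + (-14116 + 15659)) - 1616 = (17398*(1/11536) + 1543) - 1616 = (8699/5768 + 1543) - 1616 = 8908723/5768 - 1616 = -412365/5768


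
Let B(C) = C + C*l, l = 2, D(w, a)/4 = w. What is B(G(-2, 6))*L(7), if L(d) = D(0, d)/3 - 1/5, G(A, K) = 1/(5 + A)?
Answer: -⅕ ≈ -0.20000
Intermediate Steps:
D(w, a) = 4*w
L(d) = -⅕ (L(d) = (4*0)/3 - 1/5 = 0*(⅓) - 1*⅕ = 0 - ⅕ = -⅕)
B(C) = 3*C (B(C) = C + C*2 = C + 2*C = 3*C)
B(G(-2, 6))*L(7) = (3/(5 - 2))*(-⅕) = (3/3)*(-⅕) = (3*(⅓))*(-⅕) = 1*(-⅕) = -⅕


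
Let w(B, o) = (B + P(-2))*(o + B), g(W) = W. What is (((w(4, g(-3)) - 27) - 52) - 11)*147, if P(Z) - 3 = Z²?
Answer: -11613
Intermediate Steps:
P(Z) = 3 + Z²
w(B, o) = (7 + B)*(B + o) (w(B, o) = (B + (3 + (-2)²))*(o + B) = (B + (3 + 4))*(B + o) = (B + 7)*(B + o) = (7 + B)*(B + o))
(((w(4, g(-3)) - 27) - 52) - 11)*147 = ((((4² + 7*4 + 7*(-3) + 4*(-3)) - 27) - 52) - 11)*147 = ((((16 + 28 - 21 - 12) - 27) - 52) - 11)*147 = (((11 - 27) - 52) - 11)*147 = ((-16 - 52) - 11)*147 = (-68 - 11)*147 = -79*147 = -11613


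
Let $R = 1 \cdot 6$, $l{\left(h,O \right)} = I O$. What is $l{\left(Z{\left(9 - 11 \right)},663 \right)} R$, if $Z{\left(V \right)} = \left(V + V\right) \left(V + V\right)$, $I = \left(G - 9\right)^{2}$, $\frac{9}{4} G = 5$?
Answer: $\frac{1644682}{9} \approx 1.8274 \cdot 10^{5}$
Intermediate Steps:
$G = \frac{20}{9}$ ($G = \frac{4}{9} \cdot 5 = \frac{20}{9} \approx 2.2222$)
$I = \frac{3721}{81}$ ($I = \left(\frac{20}{9} - 9\right)^{2} = \left(- \frac{61}{9}\right)^{2} = \frac{3721}{81} \approx 45.938$)
$Z{\left(V \right)} = 4 V^{2}$ ($Z{\left(V \right)} = 2 V 2 V = 4 V^{2}$)
$l{\left(h,O \right)} = \frac{3721 O}{81}$
$R = 6$
$l{\left(Z{\left(9 - 11 \right)},663 \right)} R = \frac{3721}{81} \cdot 663 \cdot 6 = \frac{822341}{27} \cdot 6 = \frac{1644682}{9}$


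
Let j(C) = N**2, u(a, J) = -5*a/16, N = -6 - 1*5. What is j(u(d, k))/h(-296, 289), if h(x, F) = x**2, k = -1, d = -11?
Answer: 121/87616 ≈ 0.0013810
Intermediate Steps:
N = -11 (N = -6 - 5 = -11)
u(a, J) = -5*a/16 (u(a, J) = -5*a*(1/16) = -5*a/16)
j(C) = 121 (j(C) = (-11)**2 = 121)
j(u(d, k))/h(-296, 289) = 121/((-296)**2) = 121/87616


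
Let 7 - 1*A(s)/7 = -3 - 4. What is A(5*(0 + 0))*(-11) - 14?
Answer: -1092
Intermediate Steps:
A(s) = 98 (A(s) = 49 - 7*(-3 - 4) = 49 - 7*(-7) = 49 + 49 = 98)
A(5*(0 + 0))*(-11) - 14 = 98*(-11) - 14 = -1078 - 14 = -1092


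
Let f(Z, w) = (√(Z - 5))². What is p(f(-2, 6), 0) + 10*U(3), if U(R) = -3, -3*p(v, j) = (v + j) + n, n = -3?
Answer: -80/3 ≈ -26.667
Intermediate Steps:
f(Z, w) = -5 + Z (f(Z, w) = (√(-5 + Z))² = -5 + Z)
p(v, j) = 1 - j/3 - v/3 (p(v, j) = -((v + j) - 3)/3 = -((j + v) - 3)/3 = -(-3 + j + v)/3 = 1 - j/3 - v/3)
p(f(-2, 6), 0) + 10*U(3) = (1 - ⅓*0 - (-5 - 2)/3) + 10*(-3) = (1 + 0 - ⅓*(-7)) - 30 = (1 + 0 + 7/3) - 30 = 10/3 - 30 = -80/3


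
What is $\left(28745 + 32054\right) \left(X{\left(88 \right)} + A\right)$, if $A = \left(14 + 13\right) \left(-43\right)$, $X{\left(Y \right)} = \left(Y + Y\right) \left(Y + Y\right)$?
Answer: $1812722185$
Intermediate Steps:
$X{\left(Y \right)} = 4 Y^{2}$ ($X{\left(Y \right)} = 2 Y 2 Y = 4 Y^{2}$)
$A = -1161$ ($A = 27 \left(-43\right) = -1161$)
$\left(28745 + 32054\right) \left(X{\left(88 \right)} + A\right) = \left(28745 + 32054\right) \left(4 \cdot 88^{2} - 1161\right) = 60799 \left(4 \cdot 7744 - 1161\right) = 60799 \left(30976 - 1161\right) = 60799 \cdot 29815 = 1812722185$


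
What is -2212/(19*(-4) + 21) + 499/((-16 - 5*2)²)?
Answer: 1522757/37180 ≈ 40.956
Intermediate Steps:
-2212/(19*(-4) + 21) + 499/((-16 - 5*2)²) = -2212/(-76 + 21) + 499/((-16 - 10)²) = -2212/(-55) + 499/((-26)²) = -2212*(-1/55) + 499/676 = 2212/55 + 499*(1/676) = 2212/55 + 499/676 = 1522757/37180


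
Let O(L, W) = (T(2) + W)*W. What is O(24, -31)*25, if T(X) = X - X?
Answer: 24025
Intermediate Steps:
T(X) = 0
O(L, W) = W**2 (O(L, W) = (0 + W)*W = W*W = W**2)
O(24, -31)*25 = (-31)**2*25 = 961*25 = 24025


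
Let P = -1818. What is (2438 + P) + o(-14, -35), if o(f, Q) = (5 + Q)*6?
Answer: 440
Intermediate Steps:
o(f, Q) = 30 + 6*Q
(2438 + P) + o(-14, -35) = (2438 - 1818) + (30 + 6*(-35)) = 620 + (30 - 210) = 620 - 180 = 440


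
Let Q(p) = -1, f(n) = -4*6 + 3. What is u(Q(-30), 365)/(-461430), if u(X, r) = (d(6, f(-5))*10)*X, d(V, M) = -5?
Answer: -5/46143 ≈ -0.00010836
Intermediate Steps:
f(n) = -21 (f(n) = -24 + 3 = -21)
u(X, r) = -50*X (u(X, r) = (-5*10)*X = -50*X)
u(Q(-30), 365)/(-461430) = -50*(-1)/(-461430) = 50*(-1/461430) = -5/46143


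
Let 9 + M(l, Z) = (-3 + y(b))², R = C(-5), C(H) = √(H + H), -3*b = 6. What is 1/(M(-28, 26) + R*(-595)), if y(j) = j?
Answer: 8/1770253 + 595*I*√10/3540506 ≈ 4.5191e-6 + 0.00053144*I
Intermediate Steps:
b = -2 (b = -⅓*6 = -2)
C(H) = √2*√H (C(H) = √(2*H) = √2*√H)
R = I*√10 (R = √2*√(-5) = √2*(I*√5) = I*√10 ≈ 3.1623*I)
M(l, Z) = 16 (M(l, Z) = -9 + (-3 - 2)² = -9 + (-5)² = -9 + 25 = 16)
1/(M(-28, 26) + R*(-595)) = 1/(16 + (I*√10)*(-595)) = 1/(16 - 595*I*√10)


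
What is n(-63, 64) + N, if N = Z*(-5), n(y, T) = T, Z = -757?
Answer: 3849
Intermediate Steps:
N = 3785 (N = -757*(-5) = 3785)
n(-63, 64) + N = 64 + 3785 = 3849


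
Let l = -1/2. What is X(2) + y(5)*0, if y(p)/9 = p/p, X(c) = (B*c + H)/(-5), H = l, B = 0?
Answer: ⅒ ≈ 0.10000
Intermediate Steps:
l = -½ (l = -1*½ = -½ ≈ -0.50000)
H = -½ ≈ -0.50000
X(c) = ⅒ (X(c) = (0*c - ½)/(-5) = (0 - ½)*(-⅕) = -½*(-⅕) = ⅒)
y(p) = 9 (y(p) = 9*(p/p) = 9*1 = 9)
X(2) + y(5)*0 = ⅒ + 9*0 = ⅒ + 0 = ⅒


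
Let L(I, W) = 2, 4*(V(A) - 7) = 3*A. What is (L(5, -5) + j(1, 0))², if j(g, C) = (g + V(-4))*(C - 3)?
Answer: 169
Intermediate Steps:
V(A) = 7 + 3*A/4 (V(A) = 7 + (3*A)/4 = 7 + 3*A/4)
j(g, C) = (-3 + C)*(4 + g) (j(g, C) = (g + (7 + (¾)*(-4)))*(C - 3) = (g + (7 - 3))*(-3 + C) = (g + 4)*(-3 + C) = (4 + g)*(-3 + C) = (-3 + C)*(4 + g))
(L(5, -5) + j(1, 0))² = (2 + (-12 - 3*1 + 4*0 + 0*1))² = (2 + (-12 - 3 + 0 + 0))² = (2 - 15)² = (-13)² = 169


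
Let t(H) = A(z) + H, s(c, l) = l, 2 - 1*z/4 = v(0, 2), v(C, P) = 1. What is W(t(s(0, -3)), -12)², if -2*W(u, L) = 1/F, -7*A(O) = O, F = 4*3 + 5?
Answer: 1/1156 ≈ 0.00086505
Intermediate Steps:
F = 17 (F = 12 + 5 = 17)
z = 4 (z = 8 - 4*1 = 8 - 4 = 4)
A(O) = -O/7
t(H) = -4/7 + H (t(H) = -⅐*4 + H = -4/7 + H)
W(u, L) = -1/34 (W(u, L) = -½/17 = -½*1/17 = -1/34)
W(t(s(0, -3)), -12)² = (-1/34)² = 1/1156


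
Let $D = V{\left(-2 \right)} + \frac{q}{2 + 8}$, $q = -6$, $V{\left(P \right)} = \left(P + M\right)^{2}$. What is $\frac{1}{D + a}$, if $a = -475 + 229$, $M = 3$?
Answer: $- \frac{5}{1228} \approx -0.0040717$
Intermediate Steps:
$V{\left(P \right)} = \left(3 + P\right)^{2}$ ($V{\left(P \right)} = \left(P + 3\right)^{2} = \left(3 + P\right)^{2}$)
$a = -246$
$D = \frac{2}{5}$ ($D = \left(3 - 2\right)^{2} - \frac{6}{2 + 8} = 1^{2} - \frac{6}{10} = 1 - \frac{3}{5} = \frac{2}{5} \approx 0.4$)
$\frac{1}{D + a} = \frac{1}{\frac{2}{5} - 246} = \frac{1}{- \frac{1228}{5}} = - \frac{5}{1228}$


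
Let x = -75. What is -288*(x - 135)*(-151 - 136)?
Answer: -17357760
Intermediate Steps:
-288*(x - 135)*(-151 - 136) = -288*(-75 - 135)*(-151 - 136) = -(-60480)*(-287) = -288*60270 = -17357760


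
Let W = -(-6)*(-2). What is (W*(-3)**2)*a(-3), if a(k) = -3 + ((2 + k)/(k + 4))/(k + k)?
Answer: 306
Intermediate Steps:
W = -12 (W = -1*12 = -12)
a(k) = -3 + (2 + k)/(2*k*(4 + k)) (a(k) = -3 + ((2 + k)/(4 + k))/((2*k)) = -3 + ((2 + k)/(4 + k))*(1/(2*k)) = -3 + (2 + k)/(2*k*(4 + k)))
(W*(-3)**2)*a(-3) = (-12*(-3)**2)*((1/2)*(2 - 23*(-3) - 6*(-3)**2)/(-3*(4 - 3))) = (-12*9)*((1/2)*(-1/3)*(2 + 69 - 6*9)/1) = -54*(-1)*(2 + 69 - 54)/3 = -54*(-1)*17/3 = -108*(-17/6) = 306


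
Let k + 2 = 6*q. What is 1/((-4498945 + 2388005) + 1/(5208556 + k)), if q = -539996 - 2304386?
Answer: -11857738/25030973453721 ≈ -4.7372e-7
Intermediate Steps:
q = -2844382
k = -17066294 (k = -2 + 6*(-2844382) = -2 - 17066292 = -17066294)
1/((-4498945 + 2388005) + 1/(5208556 + k)) = 1/((-4498945 + 2388005) + 1/(5208556 - 17066294)) = 1/(-2110940 + 1/(-11857738)) = 1/(-2110940 - 1/11857738) = 1/(-25030973453721/11857738) = -11857738/25030973453721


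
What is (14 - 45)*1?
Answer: -31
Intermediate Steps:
(14 - 45)*1 = -31*1 = -31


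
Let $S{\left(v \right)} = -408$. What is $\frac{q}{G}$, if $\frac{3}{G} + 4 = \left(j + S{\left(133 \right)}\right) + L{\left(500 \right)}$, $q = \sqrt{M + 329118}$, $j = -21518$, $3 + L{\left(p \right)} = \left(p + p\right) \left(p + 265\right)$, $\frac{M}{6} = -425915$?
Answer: $495378 i \sqrt{556593} \approx 3.6958 \cdot 10^{8} i$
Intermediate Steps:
$M = -2555490$ ($M = 6 \left(-425915\right) = -2555490$)
$L{\left(p \right)} = -3 + 2 p \left(265 + p\right)$ ($L{\left(p \right)} = -3 + \left(p + p\right) \left(p + 265\right) = -3 + 2 p \left(265 + p\right)$)
$q = 2 i \sqrt{556593}$ ($q = \sqrt{-2555490 + 329118} = \sqrt{-2226372} = 2 i \sqrt{556593} \approx 1492.1 i$)
$G = \frac{1}{247689}$ ($G = \frac{3}{-4 + \left(\left(-21518 - 408\right) + \left(-3 + 2 \cdot 500^{2} + 530 \cdot 500\right)\right)} = \frac{3}{-4 + \left(-21926 + \left(-3 + 2 \cdot 250000 + 265000\right)\right)} = \frac{3}{-4 + \left(-21926 + \left(-3 + 500000 + 265000\right)\right)} = \frac{3}{-4 + \left(-21926 + 764997\right)} = \frac{3}{-4 + 743071} = \frac{3}{743067} = 3 \cdot \frac{1}{743067} = \frac{1}{247689} \approx 4.0373 \cdot 10^{-6}$)
$\frac{q}{G} = 2 i \sqrt{556593} \frac{1}{\frac{1}{247689}} = 2 i \sqrt{556593} \cdot 247689 = 495378 i \sqrt{556593}$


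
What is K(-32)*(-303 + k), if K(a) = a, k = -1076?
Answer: 44128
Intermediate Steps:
K(-32)*(-303 + k) = -32*(-303 - 1076) = -32*(-1379) = 44128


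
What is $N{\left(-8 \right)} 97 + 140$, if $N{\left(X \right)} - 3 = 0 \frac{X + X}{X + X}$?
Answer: $431$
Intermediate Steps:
$N{\left(X \right)} = 3$ ($N{\left(X \right)} = 3 + 0 \frac{X + X}{X + X} = 3 + 0 \frac{2 X}{2 X} = 3 + 0 \cdot 2 X \frac{1}{2 X} = 3 + 0 \cdot 1 = 3 + 0 = 3$)
$N{\left(-8 \right)} 97 + 140 = 3 \cdot 97 + 140 = 291 + 140 = 431$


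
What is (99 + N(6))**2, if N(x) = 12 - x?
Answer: 11025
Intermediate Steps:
(99 + N(6))**2 = (99 + (12 - 1*6))**2 = (99 + (12 - 6))**2 = (99 + 6)**2 = 105**2 = 11025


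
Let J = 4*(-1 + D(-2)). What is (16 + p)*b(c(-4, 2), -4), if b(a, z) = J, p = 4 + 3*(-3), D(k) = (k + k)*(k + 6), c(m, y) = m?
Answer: -748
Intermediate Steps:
D(k) = 2*k*(6 + k) (D(k) = (2*k)*(6 + k) = 2*k*(6 + k))
J = -68 (J = 4*(-1 + 2*(-2)*(6 - 2)) = 4*(-1 + 2*(-2)*4) = 4*(-1 - 16) = 4*(-17) = -68)
p = -5 (p = 4 - 9 = -5)
b(a, z) = -68
(16 + p)*b(c(-4, 2), -4) = (16 - 5)*(-68) = 11*(-68) = -748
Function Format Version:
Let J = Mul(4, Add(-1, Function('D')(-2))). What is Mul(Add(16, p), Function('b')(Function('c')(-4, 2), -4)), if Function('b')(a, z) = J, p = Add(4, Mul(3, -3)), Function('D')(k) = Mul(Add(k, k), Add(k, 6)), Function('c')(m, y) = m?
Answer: -748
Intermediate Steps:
Function('D')(k) = Mul(2, k, Add(6, k)) (Function('D')(k) = Mul(Mul(2, k), Add(6, k)) = Mul(2, k, Add(6, k)))
J = -68 (J = Mul(4, Add(-1, Mul(2, -2, Add(6, -2)))) = Mul(4, Add(-1, Mul(2, -2, 4))) = Mul(4, Add(-1, -16)) = Mul(4, -17) = -68)
p = -5 (p = Add(4, -9) = -5)
Function('b')(a, z) = -68
Mul(Add(16, p), Function('b')(Function('c')(-4, 2), -4)) = Mul(Add(16, -5), -68) = Mul(11, -68) = -748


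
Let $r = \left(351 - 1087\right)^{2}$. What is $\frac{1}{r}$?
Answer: $\frac{1}{541696} \approx 1.8461 \cdot 10^{-6}$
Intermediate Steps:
$r = 541696$ ($r = \left(-736\right)^{2} = 541696$)
$\frac{1}{r} = \frac{1}{541696}$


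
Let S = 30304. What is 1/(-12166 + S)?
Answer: 1/18138 ≈ 5.5133e-5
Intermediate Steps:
1/(-12166 + S) = 1/(-12166 + 30304) = 1/18138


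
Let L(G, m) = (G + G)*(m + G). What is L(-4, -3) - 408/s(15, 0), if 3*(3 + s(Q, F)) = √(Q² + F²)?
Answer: -148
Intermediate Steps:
s(Q, F) = -3 + √(F² + Q²)/3 (s(Q, F) = -3 + √(Q² + F²)/3 = -3 + √(F² + Q²)/3)
L(G, m) = 2*G*(G + m) (L(G, m) = (2*G)*(G + m) = 2*G*(G + m))
L(-4, -3) - 408/s(15, 0) = 2*(-4)*(-4 - 3) - 408/(-3 + √(0² + 15²)/3) = 2*(-4)*(-7) - 408/(-3 + √(0 + 225)/3) = 56 - 408/(-3 + √225/3) = 56 - 408/(-3 + (⅓)*15) = 56 - 408/(-3 + 5) = 56 - 408/2 = 56 - 408*½ = 56 - 204 = -148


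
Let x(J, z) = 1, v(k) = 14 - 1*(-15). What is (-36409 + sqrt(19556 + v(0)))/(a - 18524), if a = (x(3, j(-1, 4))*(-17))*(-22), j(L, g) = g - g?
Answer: 36409/18150 - sqrt(19585)/18150 ≈ 1.9983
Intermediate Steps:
v(k) = 29 (v(k) = 14 + 15 = 29)
j(L, g) = 0
a = 374 (a = (1*(-17))*(-22) = -17*(-22) = 374)
(-36409 + sqrt(19556 + v(0)))/(a - 18524) = (-36409 + sqrt(19556 + 29))/(374 - 18524) = (-36409 + sqrt(19585))/(-18150) = (-36409 + sqrt(19585))*(-1/18150) = 36409/18150 - sqrt(19585)/18150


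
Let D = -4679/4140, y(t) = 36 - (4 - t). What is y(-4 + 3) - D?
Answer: 133019/4140 ≈ 32.130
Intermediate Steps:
y(t) = 32 + t (y(t) = 36 + (-4 + t) = 32 + t)
D = -4679/4140 (D = -4679*1/4140 = -4679/4140 ≈ -1.1302)
y(-4 + 3) - D = (32 + (-4 + 3)) - 1*(-4679/4140) = (32 - 1) + 4679/4140 = 31 + 4679/4140 = 133019/4140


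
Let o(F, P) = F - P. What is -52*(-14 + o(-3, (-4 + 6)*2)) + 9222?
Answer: 10314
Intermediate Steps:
-52*(-14 + o(-3, (-4 + 6)*2)) + 9222 = -52*(-14 + (-3 - (-4 + 6)*2)) + 9222 = -52*(-14 + (-3 - 2*2)) + 9222 = -52*(-14 + (-3 - 1*4)) + 9222 = -52*(-14 + (-3 - 4)) + 9222 = -52*(-14 - 7) + 9222 = -52*(-21) + 9222 = 1092 + 9222 = 10314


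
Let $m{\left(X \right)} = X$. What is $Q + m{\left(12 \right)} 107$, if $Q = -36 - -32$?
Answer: $1280$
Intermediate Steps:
$Q = -4$ ($Q = -36 + 32 = -4$)
$Q + m{\left(12 \right)} 107 = -4 + 12 \cdot 107 = -4 + 1284 = 1280$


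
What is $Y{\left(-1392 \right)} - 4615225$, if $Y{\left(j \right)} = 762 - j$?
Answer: $-4613071$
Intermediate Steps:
$Y{\left(-1392 \right)} - 4615225 = \left(762 - -1392\right) - 4615225 = \left(762 + 1392\right) - 4615225 = 2154 - 4615225 = -4613071$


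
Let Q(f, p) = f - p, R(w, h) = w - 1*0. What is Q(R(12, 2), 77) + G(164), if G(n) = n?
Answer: 99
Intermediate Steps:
R(w, h) = w (R(w, h) = w + 0 = w)
Q(R(12, 2), 77) + G(164) = (12 - 1*77) + 164 = (12 - 77) + 164 = -65 + 164 = 99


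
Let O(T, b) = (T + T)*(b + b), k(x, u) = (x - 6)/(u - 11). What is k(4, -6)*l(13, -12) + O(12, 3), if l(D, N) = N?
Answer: 2424/17 ≈ 142.59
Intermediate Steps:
k(x, u) = (-6 + x)/(-11 + u)
O(T, b) = 4*T*b (O(T, b) = (2*T)*(2*b) = 4*T*b)
k(4, -6)*l(13, -12) + O(12, 3) = ((-6 + 4)/(-11 - 6))*(-12) + 4*12*3 = (-2/(-17))*(-12) + 144 = -1/17*(-2)*(-12) + 144 = (2/17)*(-12) + 144 = -24/17 + 144 = 2424/17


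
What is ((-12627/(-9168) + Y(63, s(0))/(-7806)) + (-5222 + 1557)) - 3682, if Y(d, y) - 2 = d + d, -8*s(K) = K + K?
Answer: -87615609953/11927568 ≈ -7345.6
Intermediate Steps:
s(K) = -K/4 (s(K) = -(K + K)/8 = -K/4)
Y(d, y) = 2 + 2*d (Y(d, y) = 2 + (d + d) = 2 + 2*d)
((-12627/(-9168) + Y(63, s(0))/(-7806)) + (-5222 + 1557)) - 3682 = ((-12627/(-9168) + (2 + 2*63)/(-7806)) + (-5222 + 1557)) - 3682 = ((-12627*(-1/9168) + (2 + 126)*(-1/7806)) - 3665) - 3682 = ((4209/3056 + 128*(-1/7806)) - 3665) - 3682 = ((4209/3056 - 64/3903) - 3665) - 3682 = (16232143/11927568 - 3665) - 3682 = -43698304577/11927568 - 3682 = -87615609953/11927568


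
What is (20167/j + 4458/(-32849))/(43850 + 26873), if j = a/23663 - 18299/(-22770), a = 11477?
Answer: 356937781162577964/1613077905394948829 ≈ 0.22128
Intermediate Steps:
j = 694340527/538806510 (j = 11477/23663 - 18299/(-22770) = 11477*(1/23663) - 18299*(-1/22770) = 11477/23663 + 18299/22770 = 694340527/538806510 ≈ 1.2887)
(20167/j + 4458/(-32849))/(43850 + 26873) = (20167/(694340527/538806510) + 4458/(-32849))/(43850 + 26873) = (20167*(538806510/694340527) + 4458*(-1/32849))/70723 = (10866110887170/694340527 - 4458/32849)*(1/70723) = (356937781162577964/22808391971423)*(1/70723) = 356937781162577964/1613077905394948829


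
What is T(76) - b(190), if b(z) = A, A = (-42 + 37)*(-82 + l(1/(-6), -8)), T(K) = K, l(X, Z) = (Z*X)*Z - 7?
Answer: -1267/3 ≈ -422.33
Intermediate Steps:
l(X, Z) = -7 + X*Z**2 (l(X, Z) = (X*Z)*Z - 7 = X*Z**2 - 7 = -7 + X*Z**2)
A = 1495/3 (A = (-42 + 37)*(-82 + (-7 + (-8)**2/(-6))) = -5*(-82 + (-7 - 1/6*64)) = -5*(-82 + (-7 - 32/3)) = -5*(-82 - 53/3) = -5*(-299/3) = 1495/3 ≈ 498.33)
b(z) = 1495/3
T(76) - b(190) = 76 - 1*1495/3 = 76 - 1495/3 = -1267/3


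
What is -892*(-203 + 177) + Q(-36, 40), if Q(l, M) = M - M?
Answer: 23192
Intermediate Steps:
Q(l, M) = 0
-892*(-203 + 177) + Q(-36, 40) = -892*(-203 + 177) + 0 = -892*(-26) + 0 = 23192 + 0 = 23192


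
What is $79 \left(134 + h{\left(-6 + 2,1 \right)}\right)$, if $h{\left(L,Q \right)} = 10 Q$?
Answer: $11376$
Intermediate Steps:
$79 \left(134 + h{\left(-6 + 2,1 \right)}\right) = 79 \left(134 + 10 \cdot 1\right) = 79 \left(134 + 10\right) = 79 \cdot 144 = 11376$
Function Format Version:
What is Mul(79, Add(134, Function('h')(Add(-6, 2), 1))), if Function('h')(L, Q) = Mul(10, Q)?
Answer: 11376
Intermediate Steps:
Mul(79, Add(134, Function('h')(Add(-6, 2), 1))) = Mul(79, Add(134, Mul(10, 1))) = Mul(79, Add(134, 10)) = Mul(79, 144) = 11376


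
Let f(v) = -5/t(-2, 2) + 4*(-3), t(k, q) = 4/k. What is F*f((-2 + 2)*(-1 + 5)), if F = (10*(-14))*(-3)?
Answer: -3990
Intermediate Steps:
f(v) = -19/2 (f(v) = -5/(4/(-2)) + 4*(-3) = -5/(4*(-½)) - 12 = -5/(-2) - 12 = -5*(-½) - 12 = 5/2 - 12 = -19/2)
F = 420 (F = -140*(-3) = 420)
F*f((-2 + 2)*(-1 + 5)) = 420*(-19/2) = -3990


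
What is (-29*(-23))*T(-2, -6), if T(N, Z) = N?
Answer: -1334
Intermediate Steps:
(-29*(-23))*T(-2, -6) = -29*(-23)*(-2) = 667*(-2) = -1334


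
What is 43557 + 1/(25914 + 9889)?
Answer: 1559471272/35803 ≈ 43557.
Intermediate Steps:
43557 + 1/(25914 + 9889) = 43557 + 1/35803 = 1559471272/35803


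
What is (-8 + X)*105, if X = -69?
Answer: -8085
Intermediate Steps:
(-8 + X)*105 = (-8 - 69)*105 = -77*105 = -8085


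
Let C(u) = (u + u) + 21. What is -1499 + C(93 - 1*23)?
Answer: -1338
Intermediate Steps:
C(u) = 21 + 2*u (C(u) = 2*u + 21 = 21 + 2*u)
-1499 + C(93 - 1*23) = -1499 + (21 + 2*(93 - 1*23)) = -1499 + (21 + 2*(93 - 23)) = -1499 + (21 + 2*70) = -1499 + (21 + 140) = -1499 + 161 = -1338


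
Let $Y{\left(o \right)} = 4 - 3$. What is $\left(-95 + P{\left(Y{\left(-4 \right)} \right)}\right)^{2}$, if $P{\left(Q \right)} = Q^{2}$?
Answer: $8836$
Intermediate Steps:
$Y{\left(o \right)} = 1$
$\left(-95 + P{\left(Y{\left(-4 \right)} \right)}\right)^{2} = \left(-95 + 1^{2}\right)^{2} = \left(-95 + 1\right)^{2} = \left(-94\right)^{2} = 8836$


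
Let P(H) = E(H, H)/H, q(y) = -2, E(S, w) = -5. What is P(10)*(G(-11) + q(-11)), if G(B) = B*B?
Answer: -119/2 ≈ -59.500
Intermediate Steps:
G(B) = B²
P(H) = -5/H
P(10)*(G(-11) + q(-11)) = (-5/10)*((-11)² - 2) = (-5*⅒)*(121 - 2) = -½*119 = -119/2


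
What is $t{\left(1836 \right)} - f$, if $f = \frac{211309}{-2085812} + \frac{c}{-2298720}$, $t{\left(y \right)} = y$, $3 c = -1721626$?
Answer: $\frac{3300882687263531}{1798011660240} \approx 1835.9$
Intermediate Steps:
$c = - \frac{1721626}{3}$ ($c = \frac{1}{3} \left(-1721626\right) = - \frac{1721626}{3} \approx -5.7388 \cdot 10^{5}$)
$f = \frac{266720937109}{1798011660240}$ ($f = \frac{211309}{-2085812} - \frac{1721626}{3 \left(-2298720\right)} = 211309 \left(- \frac{1}{2085812}\right) - - \frac{860813}{3448080} = - \frac{211309}{2085812} + \frac{860813}{3448080} = \frac{266720937109}{1798011660240} \approx 0.14834$)
$t{\left(1836 \right)} - f = 1836 - \frac{266720937109}{1798011660240} = \frac{3300882687263531}{1798011660240}$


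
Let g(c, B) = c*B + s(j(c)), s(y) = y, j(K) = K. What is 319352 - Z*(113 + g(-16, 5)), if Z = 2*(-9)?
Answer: 319658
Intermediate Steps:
g(c, B) = c + B*c (g(c, B) = c*B + c = B*c + c = c + B*c)
Z = -18
319352 - Z*(113 + g(-16, 5)) = 319352 - (-18)*(113 - 16*(1 + 5)) = 319352 - (-18)*(113 - 16*6) = 319352 - (-18)*(113 - 96) = 319352 - (-18)*17 = 319352 - 1*(-306) = 319352 + 306 = 319658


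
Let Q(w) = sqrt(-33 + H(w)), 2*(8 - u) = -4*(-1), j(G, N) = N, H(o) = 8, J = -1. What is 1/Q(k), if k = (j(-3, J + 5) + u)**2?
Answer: -I/5 ≈ -0.2*I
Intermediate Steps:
u = 6 (u = 8 - (-2)*(-1) = 8 - 1/2*4 = 8 - 2 = 6)
k = 100 (k = ((-1 + 5) + 6)**2 = (4 + 6)**2 = 10**2 = 100)
Q(w) = 5*I (Q(w) = sqrt(-33 + 8) = sqrt(-25) = 5*I)
1/Q(k) = 1/(5*I) = -I/5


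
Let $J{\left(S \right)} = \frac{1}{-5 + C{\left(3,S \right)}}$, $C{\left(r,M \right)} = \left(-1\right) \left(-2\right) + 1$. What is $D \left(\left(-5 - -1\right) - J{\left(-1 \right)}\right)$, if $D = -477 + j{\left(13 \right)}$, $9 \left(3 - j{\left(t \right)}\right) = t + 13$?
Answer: $\frac{15022}{9} \approx 1669.1$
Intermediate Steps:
$j{\left(t \right)} = \frac{14}{9} - \frac{t}{9}$ ($j{\left(t \right)} = 3 - \frac{t + 13}{9} = 3 - \frac{13 + t}{9} = 3 - \left(\frac{13}{9} + \frac{t}{9}\right) = \frac{14}{9} - \frac{t}{9}$)
$C{\left(r,M \right)} = 3$ ($C{\left(r,M \right)} = 2 + 1 = 3$)
$J{\left(S \right)} = - \frac{1}{2}$ ($J{\left(S \right)} = \frac{1}{-5 + 3} = \frac{1}{-2} = - \frac{1}{2}$)
$D = - \frac{4292}{9}$ ($D = -477 + \left(\frac{14}{9} - \frac{13}{9}\right) = -477 + \frac{1}{9} = - \frac{4292}{9} \approx -476.89$)
$D \left(\left(-5 - -1\right) - J{\left(-1 \right)}\right) = - \frac{4292 \left(\left(-5 - -1\right) - - \frac{1}{2}\right)}{9} = - \frac{4292 \left(\left(-5 + 1\right) + \frac{1}{2}\right)}{9} = - \frac{4292 \left(-4 + \frac{1}{2}\right)}{9} = \left(- \frac{4292}{9}\right) \left(- \frac{7}{2}\right) = \frac{15022}{9}$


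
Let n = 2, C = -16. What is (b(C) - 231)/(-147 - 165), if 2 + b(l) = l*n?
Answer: 265/312 ≈ 0.84936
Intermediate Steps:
b(l) = -2 + 2*l (b(l) = -2 + l*2 = -2 + 2*l)
(b(C) - 231)/(-147 - 165) = ((-2 + 2*(-16)) - 231)/(-147 - 165) = ((-2 - 32) - 231)/(-312) = (-34 - 231)*(-1/312) = -265*(-1/312) = 265/312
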